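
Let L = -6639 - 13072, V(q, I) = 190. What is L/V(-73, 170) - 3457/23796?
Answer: -234849893/2260620 ≈ -103.89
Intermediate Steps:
L = -19711
L/V(-73, 170) - 3457/23796 = -19711/190 - 3457/23796 = -234849893/2260620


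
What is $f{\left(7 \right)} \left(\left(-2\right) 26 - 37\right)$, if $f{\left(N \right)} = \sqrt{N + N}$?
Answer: $- 89 \sqrt{14} \approx -333.01$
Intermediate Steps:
$f{\left(N \right)} = \sqrt{2} \sqrt{N}$ ($f{\left(N \right)} = \sqrt{2 N} = \sqrt{2} \sqrt{N}$)
$f{\left(7 \right)} \left(\left(-2\right) 26 - 37\right) = \sqrt{2} \sqrt{7} \left(\left(-2\right) 26 - 37\right) = \sqrt{14} \left(-52 - 37\right) = \sqrt{14} \left(-89\right) = - 89 \sqrt{14}$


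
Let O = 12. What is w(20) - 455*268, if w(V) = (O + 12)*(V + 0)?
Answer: -121460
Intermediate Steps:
w(V) = 24*V (w(V) = (12 + 12)*(V + 0) = 24*V)
w(20) - 455*268 = 24*20 - 455*268 = 480 - 121940 = -121460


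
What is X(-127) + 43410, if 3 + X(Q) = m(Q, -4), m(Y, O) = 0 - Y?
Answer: 43534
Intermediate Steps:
m(Y, O) = -Y
X(Q) = -3 - Q
X(-127) + 43410 = (-3 - 1*(-127)) + 43410 = (-3 + 127) + 43410 = 124 + 43410 = 43534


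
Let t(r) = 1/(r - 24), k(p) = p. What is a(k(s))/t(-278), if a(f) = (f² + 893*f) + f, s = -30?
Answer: 7827840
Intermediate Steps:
t(r) = 1/(-24 + r)
a(f) = f² + 894*f
a(k(s))/t(-278) = (-30*(894 - 30))/(1/(-24 - 278)) = (-30*864)/(1/(-302)) = -25920/(-1/302) = -25920*(-302) = 7827840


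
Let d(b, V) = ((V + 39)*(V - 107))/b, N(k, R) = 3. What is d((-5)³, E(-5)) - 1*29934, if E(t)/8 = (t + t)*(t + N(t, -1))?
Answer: -3752297/125 ≈ -30018.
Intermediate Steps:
E(t) = 16*t*(3 + t) (E(t) = 8*((t + t)*(t + 3)) = 8*((2*t)*(3 + t)) = 8*(2*t*(3 + t)) = 16*t*(3 + t))
d(b, V) = (-107 + V)*(39 + V)/b (d(b, V) = ((39 + V)*(-107 + V))/b = ((-107 + V)*(39 + V))/b = (-107 + V)*(39 + V)/b)
d((-5)³, E(-5)) - 1*29934 = (-4173 + (16*(-5)*(3 - 5))² - 1088*(-5)*(3 - 5))/((-5)³) - 1*29934 = (-4173 + (16*(-5)*(-2))² - 1088*(-5)*(-2))/(-125) - 29934 = -(-4173 + 160² - 68*160)/125 - 29934 = -(-4173 + 25600 - 10880)/125 - 29934 = -1/125*10547 - 29934 = -10547/125 - 29934 = -3752297/125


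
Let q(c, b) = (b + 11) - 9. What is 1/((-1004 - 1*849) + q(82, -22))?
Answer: -1/1873 ≈ -0.00053390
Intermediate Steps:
q(c, b) = 2 + b (q(c, b) = (11 + b) - 9 = 2 + b)
1/((-1004 - 1*849) + q(82, -22)) = 1/((-1004 - 1*849) + (2 - 22)) = 1/((-1004 - 849) - 20) = 1/(-1853 - 20) = 1/(-1873) = -1/1873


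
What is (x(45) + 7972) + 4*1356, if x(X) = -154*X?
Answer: 6466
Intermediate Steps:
(x(45) + 7972) + 4*1356 = (-154*45 + 7972) + 4*1356 = (-6930 + 7972) + 5424 = 1042 + 5424 = 6466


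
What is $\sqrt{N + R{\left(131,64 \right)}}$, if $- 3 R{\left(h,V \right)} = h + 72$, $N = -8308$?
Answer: $\frac{i \sqrt{75381}}{3} \approx 91.519 i$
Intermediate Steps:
$R{\left(h,V \right)} = -24 - \frac{h}{3}$ ($R{\left(h,V \right)} = - \frac{h + 72}{3} = - \frac{72 + h}{3} = -24 - \frac{h}{3}$)
$\sqrt{N + R{\left(131,64 \right)}} = \sqrt{-8308 - \frac{203}{3}} = \sqrt{- \frac{25127}{3}} = \frac{i \sqrt{75381}}{3}$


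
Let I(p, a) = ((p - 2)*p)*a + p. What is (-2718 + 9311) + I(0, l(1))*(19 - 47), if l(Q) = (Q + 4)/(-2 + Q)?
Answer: 6593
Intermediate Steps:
l(Q) = (4 + Q)/(-2 + Q)
I(p, a) = p + a*p*(-2 + p) (I(p, a) = ((-2 + p)*p)*a + p = (p*(-2 + p))*a + p = a*p*(-2 + p) + p = p + a*p*(-2 + p))
(-2718 + 9311) + I(0, l(1))*(19 - 47) = (-2718 + 9311) + (0*(1 - 2*(4 + 1)/(-2 + 1) + ((4 + 1)/(-2 + 1))*0))*(19 - 47) = 6593 + (0*(1 - 2*5/(-1) + (5/(-1))*0))*(-28) = 6593 + (0*(1 - (-2)*5 - 1*5*0))*(-28) = 6593 + (0*(1 - 2*(-5) - 5*0))*(-28) = 6593 + (0*(1 + 10 + 0))*(-28) = 6593 + (0*11)*(-28) = 6593 + 0*(-28) = 6593 + 0 = 6593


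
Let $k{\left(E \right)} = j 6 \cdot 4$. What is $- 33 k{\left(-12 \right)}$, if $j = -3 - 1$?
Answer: $3168$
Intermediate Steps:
$j = -4$ ($j = -3 - 1 = -4$)
$k{\left(E \right)} = -96$ ($k{\left(E \right)} = \left(-4\right) 6 \cdot 4 = \left(-24\right) 4 = -96$)
$- 33 k{\left(-12 \right)} = \left(-33\right) \left(-96\right) = 3168$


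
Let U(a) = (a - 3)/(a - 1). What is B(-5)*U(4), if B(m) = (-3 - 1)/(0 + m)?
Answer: 4/15 ≈ 0.26667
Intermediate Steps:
U(a) = (-3 + a)/(-1 + a)
B(m) = -4/m
B(-5)*U(4) = (-4/(-5))*((-3 + 4)/(-1 + 4)) = (-4*(-⅕))*(1/3) = 4*((⅓)*1)/5 = (⅘)*(⅓) = 4/15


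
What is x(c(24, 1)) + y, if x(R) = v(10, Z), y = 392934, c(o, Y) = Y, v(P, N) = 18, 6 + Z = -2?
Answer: 392952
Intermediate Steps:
Z = -8 (Z = -6 - 2 = -8)
x(R) = 18
x(c(24, 1)) + y = 18 + 392934 = 392952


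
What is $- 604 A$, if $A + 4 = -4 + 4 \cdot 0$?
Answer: $4832$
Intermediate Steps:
$A = -8$ ($A = -4 + \left(-4 + 4 \cdot 0\right) = -4 + \left(-4 + 0\right) = -4 - 4 = -8$)
$- 604 A = \left(-604\right) \left(-8\right) = 4832$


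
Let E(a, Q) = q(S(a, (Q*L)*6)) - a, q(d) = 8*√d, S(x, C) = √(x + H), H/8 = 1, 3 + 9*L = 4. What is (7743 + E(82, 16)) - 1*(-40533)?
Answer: 48194 + 8*√3*10^(¼) ≈ 48219.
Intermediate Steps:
L = ⅑ (L = -⅓ + (⅑)*4 = -⅓ + 4/9 = ⅑ ≈ 0.11111)
H = 8 (H = 8*1 = 8)
S(x, C) = √(8 + x) (S(x, C) = √(x + 8) = √(8 + x))
E(a, Q) = -a + 8*(8 + a)^(¼) (E(a, Q) = 8*√(√(8 + a)) - a = 8*(8 + a)^(¼) - a = -a + 8*(8 + a)^(¼))
(7743 + E(82, 16)) - 1*(-40533) = (7743 + (-1*82 + 8*(8 + 82)^(¼))) - 1*(-40533) = (7743 + (-82 + 8*90^(¼))) + 40533 = (7743 + (-82 + 8*(√3*10^(¼)))) + 40533 = (7743 + (-82 + 8*√3*10^(¼))) + 40533 = (7661 + 8*√3*10^(¼)) + 40533 = 48194 + 8*√3*10^(¼)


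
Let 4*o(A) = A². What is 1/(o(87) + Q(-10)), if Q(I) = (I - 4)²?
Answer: 4/8353 ≈ 0.00047887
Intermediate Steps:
o(A) = A²/4
Q(I) = (-4 + I)²
1/(o(87) + Q(-10)) = 1/((¼)*87² + (-4 - 10)²) = 1/((¼)*7569 + (-14)²) = 1/(7569/4 + 196) = 1/(8353/4) = 4/8353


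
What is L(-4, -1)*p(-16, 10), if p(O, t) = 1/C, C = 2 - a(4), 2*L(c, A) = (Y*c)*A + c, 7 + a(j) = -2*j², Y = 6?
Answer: 10/41 ≈ 0.24390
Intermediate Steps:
a(j) = -7 - 2*j²
L(c, A) = c/2 + 3*A*c (L(c, A) = ((6*c)*A + c)/2 = (6*A*c + c)/2 = (c + 6*A*c)/2 = c/2 + 3*A*c)
C = 41 (C = 2 - (-7 - 2*4²) = 2 - (-7 - 2*16) = 2 - (-7 - 32) = 2 - 1*(-39) = 2 + 39 = 41)
p(O, t) = 1/41
L(-4, -1)*p(-16, 10) = ((½)*(-4)*(1 + 6*(-1)))*(1/41) = ((½)*(-4)*(1 - 6))*(1/41) = ((½)*(-4)*(-5))*(1/41) = 10*(1/41) = 10/41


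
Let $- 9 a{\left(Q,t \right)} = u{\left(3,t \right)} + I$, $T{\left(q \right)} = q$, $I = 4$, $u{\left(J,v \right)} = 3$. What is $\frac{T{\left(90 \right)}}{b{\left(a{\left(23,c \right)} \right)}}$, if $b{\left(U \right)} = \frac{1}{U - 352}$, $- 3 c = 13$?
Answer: $-31750$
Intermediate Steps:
$c = - \frac{13}{3}$ ($c = \left(- \frac{1}{3}\right) 13 = - \frac{13}{3} \approx -4.3333$)
$a{\left(Q,t \right)} = - \frac{7}{9}$ ($a{\left(Q,t \right)} = - \frac{3 + 4}{9} = \left(- \frac{1}{9}\right) 7 = - \frac{7}{9}$)
$b{\left(U \right)} = \frac{1}{-352 + U}$
$\frac{T{\left(90 \right)}}{b{\left(a{\left(23,c \right)} \right)}} = \frac{90}{\frac{1}{-352 - \frac{7}{9}}} = \frac{90}{\frac{1}{- \frac{3175}{9}}} = \frac{90}{- \frac{9}{3175}} = 90 \left(- \frac{3175}{9}\right) = -31750$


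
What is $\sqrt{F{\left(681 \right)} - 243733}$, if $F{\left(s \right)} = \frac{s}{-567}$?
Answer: $\frac{2 i \sqrt{241845261}}{63} \approx 493.69 i$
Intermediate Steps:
$F{\left(s \right)} = - \frac{s}{567}$ ($F{\left(s \right)} = s \left(- \frac{1}{567}\right) = - \frac{s}{567}$)
$\sqrt{F{\left(681 \right)} - 243733} = \sqrt{\left(- \frac{1}{567}\right) 681 - 243733} = \sqrt{- \frac{227}{189} - 243733} = \sqrt{- \frac{46065764}{189}} = \frac{2 i \sqrt{241845261}}{63}$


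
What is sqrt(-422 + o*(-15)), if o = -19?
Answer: I*sqrt(137) ≈ 11.705*I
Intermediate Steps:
sqrt(-422 + o*(-15)) = sqrt(-422 - 19*(-15)) = sqrt(-422 + 285) = sqrt(-137) = I*sqrt(137)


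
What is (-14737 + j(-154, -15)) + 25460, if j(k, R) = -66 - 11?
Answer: 10646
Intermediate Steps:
j(k, R) = -77
(-14737 + j(-154, -15)) + 25460 = (-14737 - 77) + 25460 = -14814 + 25460 = 10646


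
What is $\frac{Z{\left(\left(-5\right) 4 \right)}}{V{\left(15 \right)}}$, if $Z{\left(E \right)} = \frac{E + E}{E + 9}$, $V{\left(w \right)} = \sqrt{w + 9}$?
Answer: $\frac{10 \sqrt{6}}{33} \approx 0.74227$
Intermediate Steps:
$V{\left(w \right)} = \sqrt{9 + w}$
$Z{\left(E \right)} = \frac{2 E}{9 + E}$
$\frac{Z{\left(\left(-5\right) 4 \right)}}{V{\left(15 \right)}} = \frac{2 \left(\left(-5\right) 4\right) \frac{1}{9 - 20}}{\sqrt{9 + 15}} = \frac{2 \left(-20\right) \frac{1}{9 - 20}}{\sqrt{24}} = \frac{2 \left(-20\right) \frac{1}{-11}}{2 \sqrt{6}} = 2 \left(-20\right) \left(- \frac{1}{11}\right) \frac{\sqrt{6}}{12} = \frac{40 \frac{\sqrt{6}}{12}}{11} = \frac{10 \sqrt{6}}{33}$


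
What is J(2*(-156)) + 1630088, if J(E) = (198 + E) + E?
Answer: 1629662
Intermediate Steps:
J(E) = 198 + 2*E
J(2*(-156)) + 1630088 = (198 + 2*(2*(-156))) + 1630088 = (198 + 2*(-312)) + 1630088 = (198 - 624) + 1630088 = -426 + 1630088 = 1629662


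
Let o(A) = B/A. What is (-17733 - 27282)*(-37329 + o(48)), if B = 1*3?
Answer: 26885793945/16 ≈ 1.6804e+9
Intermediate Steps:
B = 3
o(A) = 3/A
(-17733 - 27282)*(-37329 + o(48)) = (-17733 - 27282)*(-37329 + 3/48) = -45015*(-37329 + 3*(1/48)) = -45015*(-37329 + 1/16) = -45015*(-597263/16) = 26885793945/16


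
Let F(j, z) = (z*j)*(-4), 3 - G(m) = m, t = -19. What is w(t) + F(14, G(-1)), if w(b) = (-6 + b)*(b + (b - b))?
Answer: 251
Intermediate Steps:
G(m) = 3 - m
F(j, z) = -4*j*z (F(j, z) = (j*z)*(-4) = -4*j*z)
w(b) = b*(-6 + b) (w(b) = (-6 + b)*(b + 0) = (-6 + b)*b = b*(-6 + b))
w(t) + F(14, G(-1)) = -19*(-6 - 19) - 4*14*(3 - 1*(-1)) = -19*(-25) - 4*14*(3 + 1) = 475 - 4*14*4 = 475 - 224 = 251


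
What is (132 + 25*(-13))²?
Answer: 37249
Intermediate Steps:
(132 + 25*(-13))² = (132 - 325)² = (-193)² = 37249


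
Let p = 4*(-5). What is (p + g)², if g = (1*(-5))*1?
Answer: 625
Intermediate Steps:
g = -5 (g = -5*1 = -5)
p = -20
(p + g)² = (-20 - 5)² = (-25)² = 625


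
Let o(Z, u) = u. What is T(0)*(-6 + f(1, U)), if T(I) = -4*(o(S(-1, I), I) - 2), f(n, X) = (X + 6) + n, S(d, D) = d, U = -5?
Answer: -32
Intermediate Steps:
f(n, X) = 6 + X + n (f(n, X) = (6 + X) + n = 6 + X + n)
T(I) = 8 - 4*I (T(I) = -4*(I - 2) = -4*(-2 + I) = 8 - 4*I)
T(0)*(-6 + f(1, U)) = (8 - 4*0)*(-6 + (6 - 5 + 1)) = (8 + 0)*(-6 + 2) = 8*(-4) = -32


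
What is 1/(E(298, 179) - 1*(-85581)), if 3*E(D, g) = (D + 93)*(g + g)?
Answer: 3/396721 ≈ 7.5620e-6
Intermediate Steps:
E(D, g) = 2*g*(93 + D)/3 (E(D, g) = ((D + 93)*(g + g))/3 = ((93 + D)*(2*g))/3 = (2*g*(93 + D))/3 = 2*g*(93 + D)/3)
1/(E(298, 179) - 1*(-85581)) = 1/((⅔)*179*(93 + 298) - 1*(-85581)) = 1/((⅔)*179*391 + 85581) = 1/(139978/3 + 85581) = 1/(396721/3) = 3/396721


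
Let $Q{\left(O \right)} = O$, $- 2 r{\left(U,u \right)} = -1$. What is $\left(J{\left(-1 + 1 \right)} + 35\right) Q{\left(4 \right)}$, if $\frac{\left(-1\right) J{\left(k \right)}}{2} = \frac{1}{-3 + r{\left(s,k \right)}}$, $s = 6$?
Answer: $\frac{716}{5} \approx 143.2$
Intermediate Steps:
$r{\left(U,u \right)} = \frac{1}{2}$ ($r{\left(U,u \right)} = \left(- \frac{1}{2}\right) \left(-1\right) = \frac{1}{2}$)
$J{\left(k \right)} = \frac{4}{5}$ ($J{\left(k \right)} = - \frac{2}{-3 + \frac{1}{2}} = - \frac{2}{- \frac{5}{2}} = \left(-2\right) \left(- \frac{2}{5}\right) = \frac{4}{5}$)
$\left(J{\left(-1 + 1 \right)} + 35\right) Q{\left(4 \right)} = \left(\frac{4}{5} + 35\right) 4 = \frac{179}{5} \cdot 4 = \frac{716}{5}$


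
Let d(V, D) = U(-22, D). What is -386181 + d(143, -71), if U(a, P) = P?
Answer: -386252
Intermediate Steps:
d(V, D) = D
-386181 + d(143, -71) = -386181 - 71 = -386252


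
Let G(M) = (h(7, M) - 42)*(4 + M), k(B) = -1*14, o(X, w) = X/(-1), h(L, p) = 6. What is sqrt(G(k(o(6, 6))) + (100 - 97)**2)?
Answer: 3*sqrt(41) ≈ 19.209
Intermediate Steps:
o(X, w) = -X (o(X, w) = X*(-1) = -X)
k(B) = -14
G(M) = -144 - 36*M (G(M) = (6 - 42)*(4 + M) = -36*(4 + M) = -144 - 36*M)
sqrt(G(k(o(6, 6))) + (100 - 97)**2) = sqrt((-144 - 36*(-14)) + (100 - 97)**2) = sqrt((-144 + 504) + 3**2) = sqrt(360 + 9) = sqrt(369) = 3*sqrt(41)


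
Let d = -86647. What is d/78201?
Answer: -86647/78201 ≈ -1.1080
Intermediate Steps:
d/78201 = -86647/78201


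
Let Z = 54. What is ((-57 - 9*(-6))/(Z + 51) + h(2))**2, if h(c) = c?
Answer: 4761/1225 ≈ 3.8865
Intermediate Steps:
((-57 - 9*(-6))/(Z + 51) + h(2))**2 = ((-57 - 9*(-6))/(54 + 51) + 2)**2 = ((-57 + 54)/105 + 2)**2 = (-3*1/105 + 2)**2 = (-1/35 + 2)**2 = (69/35)**2 = 4761/1225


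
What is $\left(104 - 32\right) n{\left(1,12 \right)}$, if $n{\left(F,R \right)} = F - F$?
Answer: $0$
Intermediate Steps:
$n{\left(F,R \right)} = 0$
$\left(104 - 32\right) n{\left(1,12 \right)} = \left(104 - 32\right) 0 = 72 \cdot 0 = 0$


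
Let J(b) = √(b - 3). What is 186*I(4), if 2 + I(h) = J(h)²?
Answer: -186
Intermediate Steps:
J(b) = √(-3 + b)
I(h) = -5 + h (I(h) = -2 + (√(-3 + h))² = -2 + (-3 + h) = -5 + h)
186*I(4) = 186*(-5 + 4) = 186*(-1) = -186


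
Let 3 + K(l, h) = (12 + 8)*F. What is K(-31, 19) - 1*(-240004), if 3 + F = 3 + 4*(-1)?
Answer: 239921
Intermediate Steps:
F = -4 (F = -3 + (3 + 4*(-1)) = -3 + (3 - 4) = -3 - 1 = -4)
K(l, h) = -83 (K(l, h) = -3 + (12 + 8)*(-4) = -3 + 20*(-4) = -3 - 80 = -83)
K(-31, 19) - 1*(-240004) = -83 - 1*(-240004) = -83 + 240004 = 239921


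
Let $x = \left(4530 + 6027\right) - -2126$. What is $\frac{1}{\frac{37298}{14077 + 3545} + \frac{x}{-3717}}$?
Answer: $- \frac{1212981}{1571540} \approx -0.77184$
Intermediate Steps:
$x = 12683$ ($x = 10557 + \left(-1745 + 3871\right) = 10557 + 2126 = 12683$)
$\frac{1}{\frac{37298}{14077 + 3545} + \frac{x}{-3717}} = \frac{1}{\frac{37298}{14077 + 3545} + \frac{12683}{-3717}} = \frac{1}{\frac{37298}{17622} + 12683 \left(- \frac{1}{3717}\right)} = \frac{1}{37298 \cdot \frac{1}{17622} - \frac{12683}{3717}} = \frac{1}{\frac{18649}{8811} - \frac{12683}{3717}} = \frac{1}{- \frac{1571540}{1212981}} = - \frac{1212981}{1571540}$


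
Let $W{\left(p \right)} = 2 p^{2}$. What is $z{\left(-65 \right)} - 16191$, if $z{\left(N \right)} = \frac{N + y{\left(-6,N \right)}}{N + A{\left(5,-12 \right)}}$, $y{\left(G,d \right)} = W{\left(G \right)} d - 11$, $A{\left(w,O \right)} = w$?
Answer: $- \frac{241676}{15} \approx -16112.0$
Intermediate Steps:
$y{\left(G,d \right)} = -11 + 2 d G^{2}$ ($y{\left(G,d \right)} = 2 G^{2} d - 11 = 2 d G^{2} - 11 = -11 + 2 d G^{2}$)
$z{\left(N \right)} = \frac{-11 + 73 N}{5 + N}$ ($z{\left(N \right)} = \frac{N + \left(-11 + 2 N \left(-6\right)^{2}\right)}{N + 5} = \frac{N + \left(-11 + 2 N 36\right)}{5 + N} = \frac{N + \left(-11 + 72 N\right)}{5 + N} = \frac{-11 + 73 N}{5 + N}$)
$z{\left(-65 \right)} - 16191 = \frac{-11 + 73 \left(-65\right)}{5 - 65} - 16191 = \frac{-11 - 4745}{-60} - 16191 = \left(- \frac{1}{60}\right) \left(-4756\right) - 16191 = \frac{1189}{15} - 16191 = - \frac{241676}{15}$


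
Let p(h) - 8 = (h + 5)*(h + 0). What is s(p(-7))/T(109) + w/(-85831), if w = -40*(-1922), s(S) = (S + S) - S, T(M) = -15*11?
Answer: -1324862/1287465 ≈ -1.0290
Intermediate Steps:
T(M) = -165
p(h) = 8 + h*(5 + h) (p(h) = 8 + (h + 5)*(h + 0) = 8 + (5 + h)*h = 8 + h*(5 + h))
s(S) = S (s(S) = 2*S - S = S)
w = 76880
s(p(-7))/T(109) + w/(-85831) = (8 + (-7)² + 5*(-7))/(-165) + 76880/(-85831) = (8 + 49 - 35)*(-1/165) + 76880*(-1/85831) = 22*(-1/165) - 76880/85831 = -2/15 - 76880/85831 = -1324862/1287465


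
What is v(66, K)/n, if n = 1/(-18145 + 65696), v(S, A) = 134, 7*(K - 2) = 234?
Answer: 6371834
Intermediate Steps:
K = 248/7 (K = 2 + (1/7)*234 = 2 + 234/7 = 248/7 ≈ 35.429)
n = 1/47551 ≈ 2.1030e-5
v(66, K)/n = 134/(1/47551) = 134*47551 = 6371834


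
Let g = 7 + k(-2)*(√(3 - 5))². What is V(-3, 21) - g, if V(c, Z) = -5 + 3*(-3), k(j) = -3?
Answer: -27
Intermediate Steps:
V(c, Z) = -14 (V(c, Z) = -5 - 9 = -14)
g = 13 (g = 7 - 3*(√(3 - 5))² = 7 - 3*(√(-2))² = 7 - 3*(I*√2)² = 7 - 3*(-2) = 7 + 6 = 13)
V(-3, 21) - g = -14 - 1*13 = -14 - 13 = -27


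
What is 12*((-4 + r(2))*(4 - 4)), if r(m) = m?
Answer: 0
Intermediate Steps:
12*((-4 + r(2))*(4 - 4)) = 12*((-4 + 2)*(4 - 4)) = 12*(-2*0) = 12*0 = 0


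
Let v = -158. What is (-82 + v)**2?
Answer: 57600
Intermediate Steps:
(-82 + v)**2 = (-82 - 158)**2 = (-240)**2 = 57600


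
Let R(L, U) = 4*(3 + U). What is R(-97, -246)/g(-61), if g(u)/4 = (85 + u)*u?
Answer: 81/488 ≈ 0.16598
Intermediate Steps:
g(u) = 4*u*(85 + u) (g(u) = 4*((85 + u)*u) = 4*(u*(85 + u)) = 4*u*(85 + u))
R(L, U) = 12 + 4*U
R(-97, -246)/g(-61) = (12 + 4*(-246))/((4*(-61)*(85 - 61))) = (12 - 984)/((4*(-61)*24)) = -972/(-5856) = -972*(-1/5856) = 81/488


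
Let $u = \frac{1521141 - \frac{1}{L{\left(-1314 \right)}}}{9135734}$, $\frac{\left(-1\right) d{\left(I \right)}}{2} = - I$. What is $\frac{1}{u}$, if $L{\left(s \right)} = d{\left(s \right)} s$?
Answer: $\frac{31547443562928}{5252791932071} \approx 6.0058$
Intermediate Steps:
$d{\left(I \right)} = 2 I$ ($d{\left(I \right)} = - 2 \left(- I\right) = 2 I$)
$L{\left(s \right)} = 2 s^{2}$ ($L{\left(s \right)} = 2 s s = 2 s^{2}$)
$u = \frac{5252791932071}{31547443562928}$ ($u = \frac{1521141 - \frac{1}{2 \left(-1314\right)^{2}}}{9135734} = \left(1521141 - \frac{1}{2 \cdot 1726596}\right) \frac{1}{9135734} = \left(1521141 - \frac{1}{3453192}\right) \frac{1}{9135734} = \frac{5252791932071}{3453192} \cdot \frac{1}{9135734} = \frac{5252791932071}{31547443562928} \approx 0.1665$)
$\frac{1}{u} = \frac{1}{\frac{5252791932071}{31547443562928}} = \frac{31547443562928}{5252791932071}$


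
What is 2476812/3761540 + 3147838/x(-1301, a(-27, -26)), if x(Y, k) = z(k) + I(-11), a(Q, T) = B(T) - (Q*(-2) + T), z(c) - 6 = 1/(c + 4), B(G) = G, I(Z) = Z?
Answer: -148008826461547/236036635 ≈ -6.2706e+5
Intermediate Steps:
z(c) = 6 + 1/(4 + c) (z(c) = 6 + 1/(c + 4) = 6 + 1/(4 + c))
a(Q, T) = 2*Q (a(Q, T) = T - (Q*(-2) + T) = T - (-2*Q + T) = T - (T - 2*Q) = T + (-T + 2*Q) = 2*Q)
x(Y, k) = -11 + (25 + 6*k)/(4 + k) (x(Y, k) = (25 + 6*k)/(4 + k) - 11 = -11 + (25 + 6*k)/(4 + k))
2476812/3761540 + 3147838/x(-1301, a(-27, -26)) = 2476812/3761540 + 3147838/(((-19 - 10*(-27))/(4 + 2*(-27)))) = 2476812*(1/3761540) + 3147838/(((-19 - 5*(-54))/(4 - 54))) = 619203/940385 + 3147838/(((-19 + 270)/(-50))) = 619203/940385 + 3147838/((-1/50*251)) = 619203/940385 + 3147838/(-251/50) = 619203/940385 + 3147838*(-50/251) = 619203/940385 - 157391900/251 = -148008826461547/236036635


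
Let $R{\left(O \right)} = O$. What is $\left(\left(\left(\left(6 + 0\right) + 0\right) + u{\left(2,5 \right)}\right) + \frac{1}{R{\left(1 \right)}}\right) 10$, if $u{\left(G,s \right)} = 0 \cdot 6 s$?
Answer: $70$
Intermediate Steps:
$u{\left(G,s \right)} = 0$ ($u{\left(G,s \right)} = 0 s = 0$)
$\left(\left(\left(\left(6 + 0\right) + 0\right) + u{\left(2,5 \right)}\right) + \frac{1}{R{\left(1 \right)}}\right) 10 = \left(\left(\left(\left(6 + 0\right) + 0\right) + 0\right) + 1^{-1}\right) 10 = \left(\left(\left(6 + 0\right) + 0\right) + 1\right) 10 = \left(\left(6 + 0\right) + 1\right) 10 = \left(6 + 1\right) 10 = 7 \cdot 10 = 70$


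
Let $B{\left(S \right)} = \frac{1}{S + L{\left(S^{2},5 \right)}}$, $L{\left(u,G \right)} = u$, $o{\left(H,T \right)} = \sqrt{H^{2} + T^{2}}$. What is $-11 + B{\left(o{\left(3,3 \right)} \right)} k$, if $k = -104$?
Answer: $- \frac{291}{17} + \frac{52 \sqrt{2}}{51} \approx -15.676$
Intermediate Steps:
$B{\left(S \right)} = \frac{1}{S + S^{2}}$
$-11 + B{\left(o{\left(3,3 \right)} \right)} k = -11 + \frac{1}{\sqrt{3^{2} + 3^{2}} \left(1 + \sqrt{3^{2} + 3^{2}}\right)} \left(-104\right) = -11 + \frac{1}{\sqrt{9 + 9} \left(1 + \sqrt{9 + 9}\right)} \left(-104\right) = -11 + \frac{1}{\sqrt{18} \left(1 + \sqrt{18}\right)} \left(-104\right) = -11 + \frac{1}{3 \sqrt{2} \left(1 + 3 \sqrt{2}\right)} \left(-104\right) = -11 + \frac{\frac{1}{6} \sqrt{2}}{1 + 3 \sqrt{2}} \left(-104\right) = -11 + \frac{\sqrt{2}}{6 \left(1 + 3 \sqrt{2}\right)} \left(-104\right) = -11 - \frac{52 \sqrt{2}}{3 \left(1 + 3 \sqrt{2}\right)}$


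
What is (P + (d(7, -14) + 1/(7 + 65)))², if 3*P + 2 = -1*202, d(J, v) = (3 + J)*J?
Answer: 21025/5184 ≈ 4.0557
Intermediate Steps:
d(J, v) = J*(3 + J)
P = -68 (P = -⅔ + (-1*202)/3 = -⅔ + (⅓)*(-202) = -⅔ - 202/3 = -68)
(P + (d(7, -14) + 1/(7 + 65)))² = (-68 + (7*(3 + 7) + 1/(7 + 65)))² = (-68 + (7*10 + 1/72))² = (-68 + (70 + 1/72))² = (-68 + 5041/72)² = (145/72)² = 21025/5184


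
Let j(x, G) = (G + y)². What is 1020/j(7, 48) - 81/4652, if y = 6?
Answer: 375737/1130436 ≈ 0.33238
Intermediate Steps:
j(x, G) = (6 + G)² (j(x, G) = (G + 6)² = (6 + G)²)
1020/j(7, 48) - 81/4652 = 1020/((6 + 48)²) - 81/4652 = 1020/(54²) - 81*1/4652 = 1020/2916 - 81/4652 = 1020*(1/2916) - 81/4652 = 85/243 - 81/4652 = 375737/1130436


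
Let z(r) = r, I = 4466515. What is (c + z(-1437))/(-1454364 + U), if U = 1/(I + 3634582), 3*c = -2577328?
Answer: 20914107957983/35345831511921 ≈ 0.59170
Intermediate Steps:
c = -2577328/3 (c = (1/3)*(-2577328) = -2577328/3 ≈ -8.5911e+5)
U = 1/8101097 (U = 1/(4466515 + 3634582) = 1/8101097 ≈ 1.2344e-7)
(c + z(-1437))/(-1454364 + U) = (-2577328/3 - 1437)/(-1454364 + 1/8101097) = -2581639/(3*(-11781943837307/8101097)) = -2581639/3*(-8101097/11781943837307) = 20914107957983/35345831511921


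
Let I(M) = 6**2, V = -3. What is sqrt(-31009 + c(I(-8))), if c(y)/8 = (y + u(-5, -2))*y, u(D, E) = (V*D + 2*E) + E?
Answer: I*sqrt(18049) ≈ 134.35*I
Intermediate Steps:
I(M) = 36
u(D, E) = -3*D + 3*E (u(D, E) = (-3*D + 2*E) + E = -3*D + 3*E)
c(y) = 8*y*(9 + y) (c(y) = 8*((y + (-3*(-5) + 3*(-2)))*y) = 8*((y + (15 - 6))*y) = 8*((y + 9)*y) = 8*((9 + y)*y) = 8*(y*(9 + y)) = 8*y*(9 + y))
sqrt(-31009 + c(I(-8))) = sqrt(-31009 + 8*36*(9 + 36)) = sqrt(-31009 + 8*36*45) = sqrt(-31009 + 12960) = sqrt(-18049) = I*sqrt(18049)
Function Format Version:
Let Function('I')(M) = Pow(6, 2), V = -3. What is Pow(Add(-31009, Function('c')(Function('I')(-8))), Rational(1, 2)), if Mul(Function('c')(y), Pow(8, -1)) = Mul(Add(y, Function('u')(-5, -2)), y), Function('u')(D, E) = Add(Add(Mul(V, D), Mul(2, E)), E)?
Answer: Mul(I, Pow(18049, Rational(1, 2))) ≈ Mul(134.35, I)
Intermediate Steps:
Function('I')(M) = 36
Function('u')(D, E) = Add(Mul(-3, D), Mul(3, E)) (Function('u')(D, E) = Add(Add(Mul(-3, D), Mul(2, E)), E) = Add(Mul(-3, D), Mul(3, E)))
Function('c')(y) = Mul(8, y, Add(9, y)) (Function('c')(y) = Mul(8, Mul(Add(y, Add(Mul(-3, -5), Mul(3, -2))), y)) = Mul(8, Mul(Add(y, Add(15, -6)), y)) = Mul(8, Mul(Add(y, 9), y)) = Mul(8, Mul(Add(9, y), y)) = Mul(8, Mul(y, Add(9, y))) = Mul(8, y, Add(9, y)))
Pow(Add(-31009, Function('c')(Function('I')(-8))), Rational(1, 2)) = Pow(Add(-31009, Mul(8, 36, Add(9, 36))), Rational(1, 2)) = Pow(Add(-31009, Mul(8, 36, 45)), Rational(1, 2)) = Pow(Add(-31009, 12960), Rational(1, 2)) = Pow(-18049, Rational(1, 2)) = Mul(I, Pow(18049, Rational(1, 2)))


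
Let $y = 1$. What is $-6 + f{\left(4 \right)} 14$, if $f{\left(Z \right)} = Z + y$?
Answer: $64$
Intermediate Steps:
$f{\left(Z \right)} = 1 + Z$ ($f{\left(Z \right)} = Z + 1 = 1 + Z$)
$-6 + f{\left(4 \right)} 14 = -6 + \left(1 + 4\right) 14 = -6 + 5 \cdot 14 = -6 + 70 = 64$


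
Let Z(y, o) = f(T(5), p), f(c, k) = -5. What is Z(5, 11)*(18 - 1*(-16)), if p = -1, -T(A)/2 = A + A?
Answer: -170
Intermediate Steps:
T(A) = -4*A (T(A) = -2*(A + A) = -4*A)
Z(y, o) = -5
Z(5, 11)*(18 - 1*(-16)) = -5*(18 - 1*(-16)) = -5*(18 + 16) = -5*34 = -170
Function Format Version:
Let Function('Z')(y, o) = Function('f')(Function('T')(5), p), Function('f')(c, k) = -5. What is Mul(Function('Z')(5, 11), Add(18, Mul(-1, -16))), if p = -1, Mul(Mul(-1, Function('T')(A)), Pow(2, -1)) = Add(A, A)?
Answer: -170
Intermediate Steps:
Function('T')(A) = Mul(-4, A) (Function('T')(A) = Mul(-2, Add(A, A)) = Mul(-2, Mul(2, A)) = Mul(-4, A))
Function('Z')(y, o) = -5
Mul(Function('Z')(5, 11), Add(18, Mul(-1, -16))) = Mul(-5, Add(18, Mul(-1, -16))) = Mul(-5, Add(18, 16)) = Mul(-5, 34) = -170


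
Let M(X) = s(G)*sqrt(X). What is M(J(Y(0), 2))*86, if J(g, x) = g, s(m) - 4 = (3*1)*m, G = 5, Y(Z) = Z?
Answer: 0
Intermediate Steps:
s(m) = 4 + 3*m (s(m) = 4 + (3*1)*m = 4 + 3*m)
M(X) = 19*sqrt(X) (M(X) = (4 + 3*5)*sqrt(X) = (4 + 15)*sqrt(X) = 19*sqrt(X))
M(J(Y(0), 2))*86 = (19*sqrt(0))*86 = (19*0)*86 = 0*86 = 0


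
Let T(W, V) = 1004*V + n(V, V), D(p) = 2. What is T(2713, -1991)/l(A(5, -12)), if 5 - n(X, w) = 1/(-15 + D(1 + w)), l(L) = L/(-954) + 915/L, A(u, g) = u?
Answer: -24791088564/2269501 ≈ -10924.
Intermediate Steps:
l(L) = 915/L - L/954 (l(L) = L*(-1/954) + 915/L = -L/954 + 915/L = 915/L - L/954)
n(X, w) = 66/13 (n(X, w) = 5 - 1/(-15 + 2) = 5 - 1/(-13) = 5 - 1*(-1/13) = 5 + 1/13 = 66/13)
T(W, V) = 66/13 + 1004*V (T(W, V) = 1004*V + 66/13 = 66/13 + 1004*V)
T(2713, -1991)/l(A(5, -12)) = (66/13 + 1004*(-1991))/(915/5 - 1/954*5) = (66/13 - 1998964)/(915*(⅕) - 5/954) = -25986466/(13*(183 - 5/954)) = -25986466/(13*174577/954) = -25986466/13*954/174577 = -24791088564/2269501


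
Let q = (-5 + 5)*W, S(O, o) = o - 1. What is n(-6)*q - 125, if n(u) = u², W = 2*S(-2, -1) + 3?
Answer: -125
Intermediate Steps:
S(O, o) = -1 + o
W = -1 (W = 2*(-1 - 1) + 3 = 2*(-2) + 3 = -4 + 3 = -1)
q = 0 (q = (-5 + 5)*(-1) = 0*(-1) = 0)
n(-6)*q - 125 = (-6)²*0 - 125 = 36*0 - 125 = 0 - 125 = -125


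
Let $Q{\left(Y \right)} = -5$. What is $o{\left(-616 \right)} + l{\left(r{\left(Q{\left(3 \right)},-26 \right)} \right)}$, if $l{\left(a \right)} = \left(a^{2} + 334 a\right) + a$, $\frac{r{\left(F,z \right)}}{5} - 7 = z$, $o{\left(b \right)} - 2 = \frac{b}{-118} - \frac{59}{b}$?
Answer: $- \frac{828377303}{36344} \approx -22793.0$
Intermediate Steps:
$o{\left(b \right)} = 2 - \frac{59}{b} - \frac{b}{118}$ ($o{\left(b \right)} = 2 + \left(\frac{b}{-118} - \frac{59}{b}\right) = 2 + \left(b \left(- \frac{1}{118}\right) - \frac{59}{b}\right) = 2 - \left(\frac{59}{b} + \frac{b}{118}\right) = 2 - \frac{59}{b} - \frac{b}{118}$)
$r{\left(F,z \right)} = 35 + 5 z$
$l{\left(a \right)} = a^{2} + 335 a$
$o{\left(-616 \right)} + l{\left(r{\left(Q{\left(3 \right)},-26 \right)} \right)} = \left(2 - \frac{59}{-616} - - \frac{308}{59}\right) + \left(35 + 5 \left(-26\right)\right) \left(335 + \left(35 + 5 \left(-26\right)\right)\right) = \left(2 - - \frac{59}{616} + \frac{308}{59}\right) + \left(35 - 130\right) \left(335 + \left(35 - 130\right)\right) = \left(2 + \frac{59}{616} + \frac{308}{59}\right) - 95 \left(335 - 95\right) = \frac{265897}{36344} - 22800 = - \frac{828377303}{36344}$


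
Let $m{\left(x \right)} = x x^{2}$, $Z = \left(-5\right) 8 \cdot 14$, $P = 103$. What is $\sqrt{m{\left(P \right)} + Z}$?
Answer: $\sqrt{1092167} \approx 1045.1$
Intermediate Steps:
$Z = -560$ ($Z = \left(-40\right) 14 = -560$)
$m{\left(x \right)} = x^{3}$
$\sqrt{m{\left(P \right)} + Z} = \sqrt{103^{3} - 560} = \sqrt{1092727 - 560} = \sqrt{1092167}$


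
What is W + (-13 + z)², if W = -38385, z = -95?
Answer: -26721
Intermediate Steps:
W + (-13 + z)² = -38385 + (-13 - 95)² = -38385 + (-108)² = -38385 + 11664 = -26721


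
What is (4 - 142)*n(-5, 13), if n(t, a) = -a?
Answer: 1794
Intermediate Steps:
(4 - 142)*n(-5, 13) = (4 - 142)*(-1*13) = -138*(-13) = 1794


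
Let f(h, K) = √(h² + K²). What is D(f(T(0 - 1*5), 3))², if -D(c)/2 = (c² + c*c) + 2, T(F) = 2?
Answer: 3136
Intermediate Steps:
f(h, K) = √(K² + h²)
D(c) = -4 - 4*c² (D(c) = -2*((c² + c*c) + 2) = -2*((c² + c²) + 2) = -2*(2*c² + 2) = -2*(2 + 2*c²) = -4 - 4*c²)
D(f(T(0 - 1*5), 3))² = (-4 - 4*(√(3² + 2²))²)² = (-4 - 4*(√(9 + 4))²)² = (-4 - 4*(√13)²)² = (-4 - 4*13)² = (-4 - 52)² = (-56)² = 3136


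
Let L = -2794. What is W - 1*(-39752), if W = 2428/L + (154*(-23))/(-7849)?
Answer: 435878206344/10965053 ≈ 39752.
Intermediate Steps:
W = -4580512/10965053 (W = 2428/(-2794) + (154*(-23))/(-7849) = 2428*(-1/2794) - 3542*(-1/7849) = -1214/1397 + 3542/7849 = -4580512/10965053 ≈ -0.41774)
W - 1*(-39752) = -4580512/10965053 - 1*(-39752) = -4580512/10965053 + 39752 = 435878206344/10965053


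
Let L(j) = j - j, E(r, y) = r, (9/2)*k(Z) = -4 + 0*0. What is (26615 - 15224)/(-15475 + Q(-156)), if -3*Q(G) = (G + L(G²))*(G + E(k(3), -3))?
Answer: -102519/212699 ≈ -0.48199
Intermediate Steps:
k(Z) = -8/9 (k(Z) = 2*(-4 + 0*0)/9 = 2*(-4 + 0)/9 = (2/9)*(-4) = -8/9)
L(j) = 0
Q(G) = -G*(-8/9 + G)/3 (Q(G) = -(G + 0)*(G - 8/9)/3 = -G*(-8/9 + G)/3)
(26615 - 15224)/(-15475 + Q(-156)) = (26615 - 15224)/(-15475 + (1/27)*(-156)*(8 - 9*(-156))) = 11391/(-15475 + (1/27)*(-156)*(8 + 1404)) = 11391/(-15475 + (1/27)*(-156)*1412) = 11391/(-15475 - 73424/9) = 11391/(-212699/9) = 11391*(-9/212699) = -102519/212699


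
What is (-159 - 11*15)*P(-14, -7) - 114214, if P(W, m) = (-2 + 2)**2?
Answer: -114214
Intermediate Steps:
P(W, m) = 0 (P(W, m) = 0**2 = 0)
(-159 - 11*15)*P(-14, -7) - 114214 = (-159 - 11*15)*0 - 114214 = (-159 - 165)*0 - 114214 = -324*0 - 114214 = 0 - 114214 = -114214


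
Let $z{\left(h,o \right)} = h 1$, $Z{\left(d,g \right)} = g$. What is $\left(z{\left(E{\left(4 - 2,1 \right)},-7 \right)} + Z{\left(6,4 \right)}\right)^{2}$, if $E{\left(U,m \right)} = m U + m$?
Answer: $49$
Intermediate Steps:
$E{\left(U,m \right)} = m + U m$ ($E{\left(U,m \right)} = U m + m = m + U m$)
$z{\left(h,o \right)} = h$
$\left(z{\left(E{\left(4 - 2,1 \right)},-7 \right)} + Z{\left(6,4 \right)}\right)^{2} = \left(1 \left(1 + \left(4 - 2\right)\right) + 4\right)^{2} = \left(1 \left(1 + 2\right) + 4\right)^{2} = \left(1 \cdot 3 + 4\right)^{2} = \left(3 + 4\right)^{2} = 7^{2} = 49$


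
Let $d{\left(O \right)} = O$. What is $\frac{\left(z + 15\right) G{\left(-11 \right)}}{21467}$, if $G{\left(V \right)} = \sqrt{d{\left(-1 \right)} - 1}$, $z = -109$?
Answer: $- \frac{94 i \sqrt{2}}{21467} \approx - 0.0061926 i$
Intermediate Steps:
$G{\left(V \right)} = i \sqrt{2}$ ($G{\left(V \right)} = \sqrt{-1 - 1} = \sqrt{-2} = i \sqrt{2}$)
$\frac{\left(z + 15\right) G{\left(-11 \right)}}{21467} = \frac{\left(-109 + 15\right) i \sqrt{2}}{21467} = - 94 i \sqrt{2} \cdot \frac{1}{21467} = - \frac{94 i \sqrt{2}}{21467}$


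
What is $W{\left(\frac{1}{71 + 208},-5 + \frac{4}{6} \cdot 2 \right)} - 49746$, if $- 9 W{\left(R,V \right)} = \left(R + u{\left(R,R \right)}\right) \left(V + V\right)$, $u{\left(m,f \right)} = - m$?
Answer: $-49746$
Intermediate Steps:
$W{\left(R,V \right)} = 0$ ($W{\left(R,V \right)} = - \frac{\left(R - R\right) \left(V + V\right)}{9} = - \frac{0 \cdot 2 V}{9} = \left(- \frac{1}{9}\right) 0 = 0$)
$W{\left(\frac{1}{71 + 208},-5 + \frac{4}{6} \cdot 2 \right)} - 49746 = 0 - 49746 = -49746$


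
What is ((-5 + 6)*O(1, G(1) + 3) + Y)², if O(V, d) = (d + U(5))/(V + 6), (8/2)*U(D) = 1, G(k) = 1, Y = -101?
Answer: 7901721/784 ≈ 10079.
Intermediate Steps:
U(D) = ¼ (U(D) = (¼)*1 = ¼)
O(V, d) = (¼ + d)/(6 + V) (O(V, d) = (d + ¼)/(V + 6) = (¼ + d)/(6 + V))
((-5 + 6)*O(1, G(1) + 3) + Y)² = ((-5 + 6)*((¼ + (1 + 3))/(6 + 1)) - 101)² = (1*((¼ + 4)/7) - 101)² = (1*((⅐)*(17/4)) - 101)² = (1*(17/28) - 101)² = (17/28 - 101)² = (-2811/28)² = 7901721/784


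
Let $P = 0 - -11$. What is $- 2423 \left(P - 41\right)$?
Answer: $72690$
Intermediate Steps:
$P = 11$ ($P = 0 + 11 = 11$)
$- 2423 \left(P - 41\right) = - 2423 \left(11 - 41\right) = \left(-2423\right) \left(-30\right) = 72690$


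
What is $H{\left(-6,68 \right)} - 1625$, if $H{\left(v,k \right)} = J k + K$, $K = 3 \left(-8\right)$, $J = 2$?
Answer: $-1513$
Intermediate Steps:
$K = -24$
$H{\left(v,k \right)} = -24 + 2 k$ ($H{\left(v,k \right)} = 2 k - 24 = -24 + 2 k$)
$H{\left(-6,68 \right)} - 1625 = \left(-24 + 2 \cdot 68\right) - 1625 = \left(-24 + 136\right) - 1625 = 112 - 1625 = -1513$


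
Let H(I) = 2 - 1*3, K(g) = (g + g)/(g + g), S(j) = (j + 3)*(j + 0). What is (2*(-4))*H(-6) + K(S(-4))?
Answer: 9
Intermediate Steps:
S(j) = j*(3 + j) (S(j) = (3 + j)*j = j*(3 + j))
K(g) = 1 (K(g) = (2*g)/((2*g)) = (2*g)*(1/(2*g)) = 1)
H(I) = -1 (H(I) = 2 - 3 = -1)
(2*(-4))*H(-6) + K(S(-4)) = (2*(-4))*(-1) + 1 = -8*(-1) + 1 = 8 + 1 = 9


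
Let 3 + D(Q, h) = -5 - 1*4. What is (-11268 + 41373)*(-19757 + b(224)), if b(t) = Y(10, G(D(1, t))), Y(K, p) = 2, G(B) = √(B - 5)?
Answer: -594724275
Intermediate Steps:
D(Q, h) = -12 (D(Q, h) = -3 + (-5 - 1*4) = -3 + (-5 - 4) = -3 - 9 = -12)
G(B) = √(-5 + B)
b(t) = 2
(-11268 + 41373)*(-19757 + b(224)) = (-11268 + 41373)*(-19757 + 2) = 30105*(-19755) = -594724275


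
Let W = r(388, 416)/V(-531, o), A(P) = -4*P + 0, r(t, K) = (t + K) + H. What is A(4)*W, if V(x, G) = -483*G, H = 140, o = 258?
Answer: 7552/62307 ≈ 0.12121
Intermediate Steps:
r(t, K) = 140 + K + t (r(t, K) = (t + K) + 140 = (K + t) + 140 = 140 + K + t)
A(P) = -4*P
W = -472/62307 (W = (140 + 416 + 388)/((-483*258)) = 944/(-124614) = 944*(-1/124614) = -472/62307 ≈ -0.0075754)
A(4)*W = -4*4*(-472/62307) = -16*(-472/62307) = 7552/62307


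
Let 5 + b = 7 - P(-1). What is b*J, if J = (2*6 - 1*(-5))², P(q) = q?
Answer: 867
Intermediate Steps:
J = 289 (J = (12 + 5)² = 17² = 289)
b = 3 (b = -5 + (7 - 1*(-1)) = -5 + (7 + 1) = -5 + 8 = 3)
b*J = 3*289 = 867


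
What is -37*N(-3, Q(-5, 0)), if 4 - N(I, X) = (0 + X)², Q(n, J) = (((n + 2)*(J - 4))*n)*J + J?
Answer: -148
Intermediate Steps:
Q(n, J) = J + J*n*(-4 + J)*(2 + n) (Q(n, J) = (((2 + n)*(-4 + J))*n)*J + J = (((-4 + J)*(2 + n))*n)*J + J = (n*(-4 + J)*(2 + n))*J + J = J*n*(-4 + J)*(2 + n) + J = J + J*n*(-4 + J)*(2 + n))
N(I, X) = 4 - X² (N(I, X) = 4 - (0 + X)² = 4 - X²)
-37*N(-3, Q(-5, 0)) = -37*(4 - (0*(1 - 8*(-5) - 4*(-5)² + 0*(-5)² + 2*0*(-5)))²) = -37*(4 - (0*(1 + 40 - 4*25 + 0*25 + 0))²) = -37*(4 - (0*(1 + 40 - 100 + 0 + 0))²) = -37*(4 - (0*(-59))²) = -37*(4 - 1*0²) = -37*(4 - 1*0) = -37*(4 + 0) = -37*4 = -148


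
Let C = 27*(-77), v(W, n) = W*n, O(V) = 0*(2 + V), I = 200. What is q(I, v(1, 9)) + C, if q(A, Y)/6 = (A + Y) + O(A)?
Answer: -825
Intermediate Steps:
O(V) = 0
q(A, Y) = 6*A + 6*Y (q(A, Y) = 6*((A + Y) + 0) = 6*(A + Y) = 6*A + 6*Y)
C = -2079
q(I, v(1, 9)) + C = (6*200 + 6*(1*9)) - 2079 = (1200 + 6*9) - 2079 = (1200 + 54) - 2079 = 1254 - 2079 = -825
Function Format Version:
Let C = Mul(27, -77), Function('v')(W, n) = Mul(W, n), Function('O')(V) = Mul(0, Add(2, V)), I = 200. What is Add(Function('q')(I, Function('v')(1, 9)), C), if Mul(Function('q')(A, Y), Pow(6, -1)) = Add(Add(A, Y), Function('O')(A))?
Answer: -825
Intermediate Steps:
Function('O')(V) = 0
Function('q')(A, Y) = Add(Mul(6, A), Mul(6, Y)) (Function('q')(A, Y) = Mul(6, Add(Add(A, Y), 0)) = Mul(6, Add(A, Y)) = Add(Mul(6, A), Mul(6, Y)))
C = -2079
Add(Function('q')(I, Function('v')(1, 9)), C) = Add(Add(Mul(6, 200), Mul(6, Mul(1, 9))), -2079) = Add(Add(1200, Mul(6, 9)), -2079) = Add(Add(1200, 54), -2079) = Add(1254, -2079) = -825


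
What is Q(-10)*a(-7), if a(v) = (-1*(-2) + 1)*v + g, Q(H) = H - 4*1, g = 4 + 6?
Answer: 154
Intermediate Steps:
g = 10
Q(H) = -4 + H (Q(H) = H - 4 = -4 + H)
a(v) = 10 + 3*v (a(v) = (-1*(-2) + 1)*v + 10 = (2 + 1)*v + 10 = 3*v + 10 = 10 + 3*v)
Q(-10)*a(-7) = (-4 - 10)*(10 + 3*(-7)) = -14*(10 - 21) = -14*(-11) = 154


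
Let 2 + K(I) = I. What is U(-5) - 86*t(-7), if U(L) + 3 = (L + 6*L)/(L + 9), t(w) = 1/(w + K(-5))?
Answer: -157/28 ≈ -5.6071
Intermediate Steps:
K(I) = -2 + I
t(w) = 1/(-7 + w) (t(w) = 1/(w + (-2 - 5)) = 1/(w - 7) = 1/(-7 + w))
U(L) = -3 + 7*L/(9 + L) (U(L) = -3 + (L + 6*L)/(L + 9) = -3 + (7*L)/(9 + L) = -3 + 7*L/(9 + L))
U(-5) - 86*t(-7) = (-27 + 4*(-5))/(9 - 5) - 86/(-7 - 7) = (-27 - 20)/4 - 86/(-14) = (¼)*(-47) - 86*(-1/14) = -47/4 + 43/7 = -157/28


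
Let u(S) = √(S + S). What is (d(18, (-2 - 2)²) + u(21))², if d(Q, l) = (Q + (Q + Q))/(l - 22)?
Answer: (-9 + √42)² ≈ 6.3467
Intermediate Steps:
u(S) = √2*√S (u(S) = √(2*S) = √2*√S)
d(Q, l) = 3*Q/(-22 + l) (d(Q, l) = (Q + 2*Q)/(-22 + l) = (3*Q)/(-22 + l) = 3*Q/(-22 + l))
(d(18, (-2 - 2)²) + u(21))² = (3*18/(-22 + (-2 - 2)²) + √2*√21)² = (3*18/(-22 + (-4)²) + √42)² = (3*18/(-22 + 16) + √42)² = (3*18/(-6) + √42)² = (3*18*(-⅙) + √42)² = (-9 + √42)²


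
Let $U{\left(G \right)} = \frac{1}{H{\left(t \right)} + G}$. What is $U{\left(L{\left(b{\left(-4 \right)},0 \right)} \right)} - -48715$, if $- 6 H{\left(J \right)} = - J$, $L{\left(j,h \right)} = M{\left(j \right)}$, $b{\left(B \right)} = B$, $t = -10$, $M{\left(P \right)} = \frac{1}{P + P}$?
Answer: $\frac{2094721}{43} \approx 48714.0$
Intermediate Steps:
$M{\left(P \right)} = \frac{1}{2 P}$
$L{\left(j,h \right)} = \frac{1}{2 j}$
$H{\left(J \right)} = \frac{J}{6}$ ($H{\left(J \right)} = - \frac{\left(-1\right) J}{6} = \frac{J}{6}$)
$U{\left(G \right)} = \frac{1}{- \frac{5}{3} + G}$ ($U{\left(G \right)} = \frac{1}{\frac{1}{6} \left(-10\right) + G} = \frac{1}{- \frac{5}{3} + G}$)
$U{\left(L{\left(b{\left(-4 \right)},0 \right)} \right)} - -48715 = \frac{3}{-5 + 3 \frac{1}{2 \left(-4\right)}} - -48715 = \frac{3}{-5 + 3 \cdot \frac{1}{2} \left(- \frac{1}{4}\right)} + 48715 = \frac{3}{-5 + 3 \left(- \frac{1}{8}\right)} + 48715 = \frac{3}{-5 - \frac{3}{8}} + 48715 = \frac{3}{- \frac{43}{8}} + 48715 = 3 \left(- \frac{8}{43}\right) + 48715 = - \frac{24}{43} + 48715 = \frac{2094721}{43}$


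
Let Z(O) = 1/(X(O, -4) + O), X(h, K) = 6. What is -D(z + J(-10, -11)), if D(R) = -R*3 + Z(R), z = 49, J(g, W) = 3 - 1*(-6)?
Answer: 11135/64 ≈ 173.98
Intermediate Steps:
J(g, W) = 9 (J(g, W) = 3 + 6 = 9)
Z(O) = 1/(6 + O)
D(R) = 1/(6 + R) - 3*R (D(R) = -R*3 + 1/(6 + R) = -3*R + 1/(6 + R) = 1/(6 + R) - 3*R)
-D(z + J(-10, -11)) = -(1 - 3*(49 + 9)*(6 + (49 + 9)))/(6 + (49 + 9)) = -(1 - 3*58*(6 + 58))/(6 + 58) = -(1 - 3*58*64)/64 = -(1 - 11136)/64 = -(-11135)/64 = -1*(-11135/64) = 11135/64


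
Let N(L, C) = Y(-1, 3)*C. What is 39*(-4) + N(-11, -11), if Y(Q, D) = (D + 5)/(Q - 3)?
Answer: -134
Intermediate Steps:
Y(Q, D) = (5 + D)/(-3 + Q)
N(L, C) = -2*C (N(L, C) = ((5 + 3)/(-3 - 1))*C = (8/(-4))*C = (-¼*8)*C = -2*C)
39*(-4) + N(-11, -11) = 39*(-4) - 2*(-11) = -156 + 22 = -134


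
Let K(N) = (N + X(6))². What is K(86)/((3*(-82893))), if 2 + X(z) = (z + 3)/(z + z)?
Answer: -12769/442096 ≈ -0.028883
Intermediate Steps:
X(z) = -2 + (3 + z)/(2*z) (X(z) = -2 + (z + 3)/(z + z) = -2 + (3 + z)/((2*z)) = -2 + (3 + z)*(1/(2*z)) = -2 + (3 + z)/(2*z))
K(N) = (-5/4 + N)² (K(N) = (N + (3/2)*(1 - 1*6)/6)² = (N + (3/2)*(⅙)*(1 - 6))² = (N + (3/2)*(⅙)*(-5))² = (N - 5/4)² = (-5/4 + N)²)
K(86)/((3*(-82893))) = ((-5 + 4*86)²/16)/((3*(-82893))) = ((-5 + 344)²/16)/(-248679) = ((1/16)*339²)*(-1/248679) = ((1/16)*114921)*(-1/248679) = (114921/16)*(-1/248679) = -12769/442096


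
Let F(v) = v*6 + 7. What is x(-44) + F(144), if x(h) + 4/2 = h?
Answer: 825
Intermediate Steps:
x(h) = -2 + h
F(v) = 7 + 6*v (F(v) = 6*v + 7 = 7 + 6*v)
x(-44) + F(144) = (-2 - 44) + (7 + 6*144) = -46 + (7 + 864) = -46 + 871 = 825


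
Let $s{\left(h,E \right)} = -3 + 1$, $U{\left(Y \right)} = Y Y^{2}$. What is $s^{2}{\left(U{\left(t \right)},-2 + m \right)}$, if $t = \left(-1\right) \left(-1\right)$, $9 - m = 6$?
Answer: $4$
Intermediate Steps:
$m = 3$ ($m = 9 - 6 = 3$)
$t = 1$
$U{\left(Y \right)} = Y^{3}$
$s{\left(h,E \right)} = -2$
$s^{2}{\left(U{\left(t \right)},-2 + m \right)} = \left(-2\right)^{2} = 4$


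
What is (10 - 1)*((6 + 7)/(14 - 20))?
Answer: -39/2 ≈ -19.500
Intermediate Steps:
(10 - 1)*((6 + 7)/(14 - 20)) = 9*(13/(-6)) = 9*(13*(-⅙)) = 9*(-13/6) = -39/2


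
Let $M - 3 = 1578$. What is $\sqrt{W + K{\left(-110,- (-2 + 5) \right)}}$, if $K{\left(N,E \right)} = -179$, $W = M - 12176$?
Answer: $i \sqrt{10774} \approx 103.8 i$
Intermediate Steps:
$M = 1581$ ($M = 3 + 1578 = 1581$)
$W = -10595$ ($W = 1581 - 12176 = -10595$)
$\sqrt{W + K{\left(-110,- (-2 + 5) \right)}} = \sqrt{-10595 - 179} = \sqrt{-10774} = i \sqrt{10774}$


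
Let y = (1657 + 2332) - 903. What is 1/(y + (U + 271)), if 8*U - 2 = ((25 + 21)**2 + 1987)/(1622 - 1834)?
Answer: 1696/5689793 ≈ 0.00029808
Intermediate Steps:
y = 3086 (y = 3989 - 903 = 3086)
U = -3679/1696 (U = 1/4 + (((25 + 21)**2 + 1987)/(1622 - 1834))/8 = 1/4 + ((46**2 + 1987)/(-212))/8 = 1/4 + ((2116 + 1987)*(-1/212))/8 = 1/4 + (4103*(-1/212))/8 = 1/4 + (1/8)*(-4103/212) = 1/4 - 4103/1696 = -3679/1696 ≈ -2.1692)
1/(y + (U + 271)) = 1/(3086 + (-3679/1696 + 271)) = 1/(3086 + 455937/1696) = 1/(5689793/1696) = 1696/5689793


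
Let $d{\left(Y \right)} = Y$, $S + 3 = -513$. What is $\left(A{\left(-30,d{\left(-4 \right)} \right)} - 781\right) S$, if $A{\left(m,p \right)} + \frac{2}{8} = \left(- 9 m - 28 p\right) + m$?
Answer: $221493$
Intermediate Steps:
$S = -516$ ($S = -3 - 513 = -516$)
$A{\left(m,p \right)} = - \frac{1}{4} - 28 p - 8 m$ ($A{\left(m,p \right)} = - \frac{1}{4} - \left(8 m + 28 p\right) = - \frac{1}{4} - 28 p - 8 m$)
$\left(A{\left(-30,d{\left(-4 \right)} \right)} - 781\right) S = \left(\left(- \frac{1}{4} - -112 - -240\right) - 781\right) \left(-516\right) = \left(\left(- \frac{1}{4} + 112 + 240\right) - 781\right) \left(-516\right) = \left(\frac{1407}{4} - 781\right) \left(-516\right) = \left(- \frac{1717}{4}\right) \left(-516\right) = 221493$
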